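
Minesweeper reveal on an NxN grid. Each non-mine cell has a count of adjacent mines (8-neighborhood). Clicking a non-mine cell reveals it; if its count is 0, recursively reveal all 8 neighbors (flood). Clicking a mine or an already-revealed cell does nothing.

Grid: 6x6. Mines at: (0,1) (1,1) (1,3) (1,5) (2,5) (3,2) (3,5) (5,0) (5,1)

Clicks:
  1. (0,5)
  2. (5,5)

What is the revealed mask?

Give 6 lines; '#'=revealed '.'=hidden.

Click 1 (0,5) count=1: revealed 1 new [(0,5)] -> total=1
Click 2 (5,5) count=0: revealed 8 new [(4,2) (4,3) (4,4) (4,5) (5,2) (5,3) (5,4) (5,5)] -> total=9

Answer: .....#
......
......
......
..####
..####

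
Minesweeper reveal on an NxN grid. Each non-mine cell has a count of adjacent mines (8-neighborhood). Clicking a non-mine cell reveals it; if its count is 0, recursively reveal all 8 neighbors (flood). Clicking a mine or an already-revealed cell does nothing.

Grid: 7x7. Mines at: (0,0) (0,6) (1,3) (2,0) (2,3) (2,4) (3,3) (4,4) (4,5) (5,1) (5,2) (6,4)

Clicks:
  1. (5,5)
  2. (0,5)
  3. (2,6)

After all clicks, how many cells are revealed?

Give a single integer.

Answer: 8

Derivation:
Click 1 (5,5) count=3: revealed 1 new [(5,5)] -> total=1
Click 2 (0,5) count=1: revealed 1 new [(0,5)] -> total=2
Click 3 (2,6) count=0: revealed 6 new [(1,5) (1,6) (2,5) (2,6) (3,5) (3,6)] -> total=8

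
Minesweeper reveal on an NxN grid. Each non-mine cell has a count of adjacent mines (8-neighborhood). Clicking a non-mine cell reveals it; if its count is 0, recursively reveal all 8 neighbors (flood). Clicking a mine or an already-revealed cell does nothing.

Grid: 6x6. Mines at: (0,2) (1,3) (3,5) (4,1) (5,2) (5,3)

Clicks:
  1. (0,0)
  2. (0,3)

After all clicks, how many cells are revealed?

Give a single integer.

Click 1 (0,0) count=0: revealed 11 new [(0,0) (0,1) (1,0) (1,1) (1,2) (2,0) (2,1) (2,2) (3,0) (3,1) (3,2)] -> total=11
Click 2 (0,3) count=2: revealed 1 new [(0,3)] -> total=12

Answer: 12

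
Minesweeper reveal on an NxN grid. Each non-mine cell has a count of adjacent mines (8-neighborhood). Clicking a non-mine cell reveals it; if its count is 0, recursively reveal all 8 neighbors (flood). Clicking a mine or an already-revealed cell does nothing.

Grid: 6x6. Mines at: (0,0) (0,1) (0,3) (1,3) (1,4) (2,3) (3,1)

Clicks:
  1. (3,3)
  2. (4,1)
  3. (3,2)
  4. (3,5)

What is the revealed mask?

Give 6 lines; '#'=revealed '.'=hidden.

Answer: ......
......
....##
..####
######
######

Derivation:
Click 1 (3,3) count=1: revealed 1 new [(3,3)] -> total=1
Click 2 (4,1) count=1: revealed 1 new [(4,1)] -> total=2
Click 3 (3,2) count=2: revealed 1 new [(3,2)] -> total=3
Click 4 (3,5) count=0: revealed 15 new [(2,4) (2,5) (3,4) (3,5) (4,0) (4,2) (4,3) (4,4) (4,5) (5,0) (5,1) (5,2) (5,3) (5,4) (5,5)] -> total=18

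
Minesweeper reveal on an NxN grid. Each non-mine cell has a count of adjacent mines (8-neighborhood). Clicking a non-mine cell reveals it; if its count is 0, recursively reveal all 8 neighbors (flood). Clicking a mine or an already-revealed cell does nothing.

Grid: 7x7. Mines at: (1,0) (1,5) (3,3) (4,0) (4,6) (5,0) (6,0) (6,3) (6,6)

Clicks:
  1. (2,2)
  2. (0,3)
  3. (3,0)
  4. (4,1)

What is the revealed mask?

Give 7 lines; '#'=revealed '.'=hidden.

Click 1 (2,2) count=1: revealed 1 new [(2,2)] -> total=1
Click 2 (0,3) count=0: revealed 11 new [(0,1) (0,2) (0,3) (0,4) (1,1) (1,2) (1,3) (1,4) (2,1) (2,3) (2,4)] -> total=12
Click 3 (3,0) count=1: revealed 1 new [(3,0)] -> total=13
Click 4 (4,1) count=2: revealed 1 new [(4,1)] -> total=14

Answer: .####..
.####..
.####..
#......
.#.....
.......
.......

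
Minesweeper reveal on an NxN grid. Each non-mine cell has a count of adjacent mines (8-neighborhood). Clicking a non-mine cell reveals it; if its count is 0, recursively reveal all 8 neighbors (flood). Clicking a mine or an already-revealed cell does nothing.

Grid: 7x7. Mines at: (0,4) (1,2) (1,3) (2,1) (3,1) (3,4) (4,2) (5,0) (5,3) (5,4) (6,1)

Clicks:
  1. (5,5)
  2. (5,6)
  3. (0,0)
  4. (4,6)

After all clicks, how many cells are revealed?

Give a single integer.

Click 1 (5,5) count=1: revealed 1 new [(5,5)] -> total=1
Click 2 (5,6) count=0: revealed 13 new [(0,5) (0,6) (1,5) (1,6) (2,5) (2,6) (3,5) (3,6) (4,5) (4,6) (5,6) (6,5) (6,6)] -> total=14
Click 3 (0,0) count=0: revealed 4 new [(0,0) (0,1) (1,0) (1,1)] -> total=18
Click 4 (4,6) count=0: revealed 0 new [(none)] -> total=18

Answer: 18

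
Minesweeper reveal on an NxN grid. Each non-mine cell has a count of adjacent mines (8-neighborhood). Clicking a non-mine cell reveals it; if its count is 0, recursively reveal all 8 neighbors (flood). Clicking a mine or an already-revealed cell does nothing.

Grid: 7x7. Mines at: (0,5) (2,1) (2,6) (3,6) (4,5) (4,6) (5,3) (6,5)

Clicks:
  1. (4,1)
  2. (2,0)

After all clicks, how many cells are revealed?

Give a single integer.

Answer: 13

Derivation:
Click 1 (4,1) count=0: revealed 12 new [(3,0) (3,1) (3,2) (4,0) (4,1) (4,2) (5,0) (5,1) (5,2) (6,0) (6,1) (6,2)] -> total=12
Click 2 (2,0) count=1: revealed 1 new [(2,0)] -> total=13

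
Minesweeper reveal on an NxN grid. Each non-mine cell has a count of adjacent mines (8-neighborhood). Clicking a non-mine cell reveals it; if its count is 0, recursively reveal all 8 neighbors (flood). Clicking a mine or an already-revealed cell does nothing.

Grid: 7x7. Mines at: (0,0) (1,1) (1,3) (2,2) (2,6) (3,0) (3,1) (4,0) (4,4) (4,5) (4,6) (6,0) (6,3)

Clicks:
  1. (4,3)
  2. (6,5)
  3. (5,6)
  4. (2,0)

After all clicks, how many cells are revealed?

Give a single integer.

Click 1 (4,3) count=1: revealed 1 new [(4,3)] -> total=1
Click 2 (6,5) count=0: revealed 6 new [(5,4) (5,5) (5,6) (6,4) (6,5) (6,6)] -> total=7
Click 3 (5,6) count=2: revealed 0 new [(none)] -> total=7
Click 4 (2,0) count=3: revealed 1 new [(2,0)] -> total=8

Answer: 8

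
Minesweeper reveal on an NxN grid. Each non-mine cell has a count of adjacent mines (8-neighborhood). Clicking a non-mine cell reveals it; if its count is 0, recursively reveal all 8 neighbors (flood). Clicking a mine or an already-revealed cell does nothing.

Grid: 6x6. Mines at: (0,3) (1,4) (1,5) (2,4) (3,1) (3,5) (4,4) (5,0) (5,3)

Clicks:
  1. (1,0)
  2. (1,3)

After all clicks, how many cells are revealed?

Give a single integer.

Click 1 (1,0) count=0: revealed 9 new [(0,0) (0,1) (0,2) (1,0) (1,1) (1,2) (2,0) (2,1) (2,2)] -> total=9
Click 2 (1,3) count=3: revealed 1 new [(1,3)] -> total=10

Answer: 10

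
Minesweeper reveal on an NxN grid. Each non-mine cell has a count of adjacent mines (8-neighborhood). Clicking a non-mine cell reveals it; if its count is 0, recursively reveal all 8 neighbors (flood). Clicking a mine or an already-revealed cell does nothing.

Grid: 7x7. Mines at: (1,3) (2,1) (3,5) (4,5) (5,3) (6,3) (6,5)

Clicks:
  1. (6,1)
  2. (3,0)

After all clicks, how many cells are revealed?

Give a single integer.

Answer: 12

Derivation:
Click 1 (6,1) count=0: revealed 12 new [(3,0) (3,1) (3,2) (4,0) (4,1) (4,2) (5,0) (5,1) (5,2) (6,0) (6,1) (6,2)] -> total=12
Click 2 (3,0) count=1: revealed 0 new [(none)] -> total=12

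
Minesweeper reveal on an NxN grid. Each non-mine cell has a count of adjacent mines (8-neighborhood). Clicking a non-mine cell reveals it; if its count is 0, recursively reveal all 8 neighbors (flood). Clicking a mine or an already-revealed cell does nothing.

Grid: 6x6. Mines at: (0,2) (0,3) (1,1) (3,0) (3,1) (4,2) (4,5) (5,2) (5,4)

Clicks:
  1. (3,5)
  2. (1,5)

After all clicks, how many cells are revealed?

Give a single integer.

Answer: 14

Derivation:
Click 1 (3,5) count=1: revealed 1 new [(3,5)] -> total=1
Click 2 (1,5) count=0: revealed 13 new [(0,4) (0,5) (1,2) (1,3) (1,4) (1,5) (2,2) (2,3) (2,4) (2,5) (3,2) (3,3) (3,4)] -> total=14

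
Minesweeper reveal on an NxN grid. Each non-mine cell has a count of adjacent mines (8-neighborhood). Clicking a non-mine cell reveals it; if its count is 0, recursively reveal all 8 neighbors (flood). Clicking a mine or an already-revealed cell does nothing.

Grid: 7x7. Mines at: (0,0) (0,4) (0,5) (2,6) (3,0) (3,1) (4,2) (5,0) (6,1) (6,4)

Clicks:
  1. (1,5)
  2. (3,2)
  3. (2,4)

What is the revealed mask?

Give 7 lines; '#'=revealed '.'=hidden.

Click 1 (1,5) count=3: revealed 1 new [(1,5)] -> total=1
Click 2 (3,2) count=2: revealed 1 new [(3,2)] -> total=2
Click 3 (2,4) count=0: revealed 26 new [(0,1) (0,2) (0,3) (1,1) (1,2) (1,3) (1,4) (2,1) (2,2) (2,3) (2,4) (2,5) (3,3) (3,4) (3,5) (3,6) (4,3) (4,4) (4,5) (4,6) (5,3) (5,4) (5,5) (5,6) (6,5) (6,6)] -> total=28

Answer: .###...
.#####.
.#####.
..#####
...####
...####
.....##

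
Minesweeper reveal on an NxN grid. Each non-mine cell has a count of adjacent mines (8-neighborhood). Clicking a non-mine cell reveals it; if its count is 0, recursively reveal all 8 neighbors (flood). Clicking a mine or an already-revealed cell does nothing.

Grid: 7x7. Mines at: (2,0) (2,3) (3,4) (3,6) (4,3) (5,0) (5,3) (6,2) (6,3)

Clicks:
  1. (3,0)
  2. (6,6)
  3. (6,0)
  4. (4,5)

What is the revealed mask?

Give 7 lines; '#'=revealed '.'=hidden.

Answer: .......
.......
.......
#......
....###
....###
#...###

Derivation:
Click 1 (3,0) count=1: revealed 1 new [(3,0)] -> total=1
Click 2 (6,6) count=0: revealed 9 new [(4,4) (4,5) (4,6) (5,4) (5,5) (5,6) (6,4) (6,5) (6,6)] -> total=10
Click 3 (6,0) count=1: revealed 1 new [(6,0)] -> total=11
Click 4 (4,5) count=2: revealed 0 new [(none)] -> total=11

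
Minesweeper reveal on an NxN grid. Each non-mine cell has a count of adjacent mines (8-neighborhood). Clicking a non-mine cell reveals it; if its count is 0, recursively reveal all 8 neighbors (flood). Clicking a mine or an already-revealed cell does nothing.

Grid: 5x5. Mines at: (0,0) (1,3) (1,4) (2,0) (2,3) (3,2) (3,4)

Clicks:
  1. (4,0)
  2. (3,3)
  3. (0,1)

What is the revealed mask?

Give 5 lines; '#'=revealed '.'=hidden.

Click 1 (4,0) count=0: revealed 4 new [(3,0) (3,1) (4,0) (4,1)] -> total=4
Click 2 (3,3) count=3: revealed 1 new [(3,3)] -> total=5
Click 3 (0,1) count=1: revealed 1 new [(0,1)] -> total=6

Answer: .#...
.....
.....
##.#.
##...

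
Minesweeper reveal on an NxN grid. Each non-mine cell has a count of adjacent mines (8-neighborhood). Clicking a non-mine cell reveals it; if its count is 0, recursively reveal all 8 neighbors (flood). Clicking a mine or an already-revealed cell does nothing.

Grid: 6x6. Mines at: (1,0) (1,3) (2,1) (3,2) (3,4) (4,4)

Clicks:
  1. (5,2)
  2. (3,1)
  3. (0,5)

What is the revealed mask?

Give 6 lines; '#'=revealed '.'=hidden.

Click 1 (5,2) count=0: revealed 10 new [(3,0) (3,1) (4,0) (4,1) (4,2) (4,3) (5,0) (5,1) (5,2) (5,3)] -> total=10
Click 2 (3,1) count=2: revealed 0 new [(none)] -> total=10
Click 3 (0,5) count=0: revealed 6 new [(0,4) (0,5) (1,4) (1,5) (2,4) (2,5)] -> total=16

Answer: ....##
....##
....##
##....
####..
####..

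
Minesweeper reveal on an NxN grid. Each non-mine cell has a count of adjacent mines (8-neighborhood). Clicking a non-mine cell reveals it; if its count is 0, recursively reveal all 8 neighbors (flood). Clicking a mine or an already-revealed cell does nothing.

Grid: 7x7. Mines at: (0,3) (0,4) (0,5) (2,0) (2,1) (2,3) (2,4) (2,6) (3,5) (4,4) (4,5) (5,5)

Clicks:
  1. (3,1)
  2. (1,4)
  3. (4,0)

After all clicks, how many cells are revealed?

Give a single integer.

Answer: 19

Derivation:
Click 1 (3,1) count=2: revealed 1 new [(3,1)] -> total=1
Click 2 (1,4) count=5: revealed 1 new [(1,4)] -> total=2
Click 3 (4,0) count=0: revealed 17 new [(3,0) (3,2) (3,3) (4,0) (4,1) (4,2) (4,3) (5,0) (5,1) (5,2) (5,3) (5,4) (6,0) (6,1) (6,2) (6,3) (6,4)] -> total=19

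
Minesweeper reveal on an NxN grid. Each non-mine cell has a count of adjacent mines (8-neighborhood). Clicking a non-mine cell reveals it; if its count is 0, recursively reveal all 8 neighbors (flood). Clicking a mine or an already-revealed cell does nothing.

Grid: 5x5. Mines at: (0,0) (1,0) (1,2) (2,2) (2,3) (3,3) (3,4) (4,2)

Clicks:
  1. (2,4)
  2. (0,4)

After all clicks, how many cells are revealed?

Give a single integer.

Answer: 5

Derivation:
Click 1 (2,4) count=3: revealed 1 new [(2,4)] -> total=1
Click 2 (0,4) count=0: revealed 4 new [(0,3) (0,4) (1,3) (1,4)] -> total=5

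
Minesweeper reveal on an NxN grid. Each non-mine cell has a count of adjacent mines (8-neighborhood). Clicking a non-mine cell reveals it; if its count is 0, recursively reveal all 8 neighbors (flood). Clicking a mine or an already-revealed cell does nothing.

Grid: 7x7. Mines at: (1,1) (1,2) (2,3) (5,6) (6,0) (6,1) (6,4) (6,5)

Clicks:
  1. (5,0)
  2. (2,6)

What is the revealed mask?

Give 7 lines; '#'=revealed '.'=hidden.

Answer: ...####
...####
###.###
#######
#######
######.
.......

Derivation:
Click 1 (5,0) count=2: revealed 1 new [(5,0)] -> total=1
Click 2 (2,6) count=0: revealed 33 new [(0,3) (0,4) (0,5) (0,6) (1,3) (1,4) (1,5) (1,6) (2,0) (2,1) (2,2) (2,4) (2,5) (2,6) (3,0) (3,1) (3,2) (3,3) (3,4) (3,5) (3,6) (4,0) (4,1) (4,2) (4,3) (4,4) (4,5) (4,6) (5,1) (5,2) (5,3) (5,4) (5,5)] -> total=34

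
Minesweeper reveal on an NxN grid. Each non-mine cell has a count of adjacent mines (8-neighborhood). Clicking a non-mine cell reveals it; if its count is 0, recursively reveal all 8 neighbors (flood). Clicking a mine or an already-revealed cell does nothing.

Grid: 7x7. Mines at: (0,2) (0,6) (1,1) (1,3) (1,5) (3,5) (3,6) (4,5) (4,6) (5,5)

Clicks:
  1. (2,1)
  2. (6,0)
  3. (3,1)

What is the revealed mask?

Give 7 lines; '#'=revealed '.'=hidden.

Answer: .......
.......
#####..
#####..
#####..
#####..
#####..

Derivation:
Click 1 (2,1) count=1: revealed 1 new [(2,1)] -> total=1
Click 2 (6,0) count=0: revealed 24 new [(2,0) (2,2) (2,3) (2,4) (3,0) (3,1) (3,2) (3,3) (3,4) (4,0) (4,1) (4,2) (4,3) (4,4) (5,0) (5,1) (5,2) (5,3) (5,4) (6,0) (6,1) (6,2) (6,3) (6,4)] -> total=25
Click 3 (3,1) count=0: revealed 0 new [(none)] -> total=25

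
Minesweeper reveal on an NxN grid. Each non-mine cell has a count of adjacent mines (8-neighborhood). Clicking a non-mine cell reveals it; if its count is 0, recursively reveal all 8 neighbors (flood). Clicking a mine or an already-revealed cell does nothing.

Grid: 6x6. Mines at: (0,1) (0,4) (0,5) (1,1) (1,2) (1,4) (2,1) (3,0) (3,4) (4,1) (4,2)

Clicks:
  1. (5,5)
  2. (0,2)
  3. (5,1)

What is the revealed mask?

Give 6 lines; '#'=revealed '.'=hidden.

Click 1 (5,5) count=0: revealed 6 new [(4,3) (4,4) (4,5) (5,3) (5,4) (5,5)] -> total=6
Click 2 (0,2) count=3: revealed 1 new [(0,2)] -> total=7
Click 3 (5,1) count=2: revealed 1 new [(5,1)] -> total=8

Answer: ..#...
......
......
......
...###
.#.###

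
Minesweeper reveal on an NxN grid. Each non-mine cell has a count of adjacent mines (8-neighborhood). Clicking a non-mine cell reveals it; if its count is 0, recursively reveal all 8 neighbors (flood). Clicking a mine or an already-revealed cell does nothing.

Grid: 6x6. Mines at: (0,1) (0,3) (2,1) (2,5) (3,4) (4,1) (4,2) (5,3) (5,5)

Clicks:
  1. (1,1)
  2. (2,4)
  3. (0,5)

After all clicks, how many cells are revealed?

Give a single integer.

Click 1 (1,1) count=2: revealed 1 new [(1,1)] -> total=1
Click 2 (2,4) count=2: revealed 1 new [(2,4)] -> total=2
Click 3 (0,5) count=0: revealed 4 new [(0,4) (0,5) (1,4) (1,5)] -> total=6

Answer: 6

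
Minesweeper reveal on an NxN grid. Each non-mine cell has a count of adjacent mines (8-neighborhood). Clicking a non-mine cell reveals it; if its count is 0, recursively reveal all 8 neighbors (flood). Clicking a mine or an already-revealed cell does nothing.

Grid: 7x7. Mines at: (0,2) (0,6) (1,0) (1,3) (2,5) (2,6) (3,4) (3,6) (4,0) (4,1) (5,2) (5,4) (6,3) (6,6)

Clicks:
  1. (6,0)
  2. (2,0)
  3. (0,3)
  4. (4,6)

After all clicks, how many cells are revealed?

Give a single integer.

Click 1 (6,0) count=0: revealed 4 new [(5,0) (5,1) (6,0) (6,1)] -> total=4
Click 2 (2,0) count=1: revealed 1 new [(2,0)] -> total=5
Click 3 (0,3) count=2: revealed 1 new [(0,3)] -> total=6
Click 4 (4,6) count=1: revealed 1 new [(4,6)] -> total=7

Answer: 7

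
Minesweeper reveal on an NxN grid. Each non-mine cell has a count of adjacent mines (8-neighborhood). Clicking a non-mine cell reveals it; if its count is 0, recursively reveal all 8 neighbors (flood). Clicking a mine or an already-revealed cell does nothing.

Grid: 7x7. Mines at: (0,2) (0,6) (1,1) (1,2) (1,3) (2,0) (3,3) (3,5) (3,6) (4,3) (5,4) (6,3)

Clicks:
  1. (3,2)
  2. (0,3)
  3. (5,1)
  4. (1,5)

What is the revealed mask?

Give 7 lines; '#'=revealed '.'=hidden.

Answer: ...#...
.....#.
.......
###....
###....
###....
###....

Derivation:
Click 1 (3,2) count=2: revealed 1 new [(3,2)] -> total=1
Click 2 (0,3) count=3: revealed 1 new [(0,3)] -> total=2
Click 3 (5,1) count=0: revealed 11 new [(3,0) (3,1) (4,0) (4,1) (4,2) (5,0) (5,1) (5,2) (6,0) (6,1) (6,2)] -> total=13
Click 4 (1,5) count=1: revealed 1 new [(1,5)] -> total=14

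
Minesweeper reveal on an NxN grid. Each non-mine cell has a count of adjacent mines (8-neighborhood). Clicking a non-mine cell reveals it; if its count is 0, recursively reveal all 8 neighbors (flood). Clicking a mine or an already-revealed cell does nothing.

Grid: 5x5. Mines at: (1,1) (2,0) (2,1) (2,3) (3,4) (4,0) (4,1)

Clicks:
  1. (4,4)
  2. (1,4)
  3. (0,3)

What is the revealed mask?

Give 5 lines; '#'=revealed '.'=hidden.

Click 1 (4,4) count=1: revealed 1 new [(4,4)] -> total=1
Click 2 (1,4) count=1: revealed 1 new [(1,4)] -> total=2
Click 3 (0,3) count=0: revealed 5 new [(0,2) (0,3) (0,4) (1,2) (1,3)] -> total=7

Answer: ..###
..###
.....
.....
....#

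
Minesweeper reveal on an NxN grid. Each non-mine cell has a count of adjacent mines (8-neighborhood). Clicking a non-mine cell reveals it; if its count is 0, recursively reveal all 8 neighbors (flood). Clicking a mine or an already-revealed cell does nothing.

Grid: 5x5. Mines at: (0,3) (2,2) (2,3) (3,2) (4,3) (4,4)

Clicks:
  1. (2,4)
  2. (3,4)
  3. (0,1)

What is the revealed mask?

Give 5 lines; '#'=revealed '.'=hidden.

Answer: ###..
###..
##..#
##..#
##...

Derivation:
Click 1 (2,4) count=1: revealed 1 new [(2,4)] -> total=1
Click 2 (3,4) count=3: revealed 1 new [(3,4)] -> total=2
Click 3 (0,1) count=0: revealed 12 new [(0,0) (0,1) (0,2) (1,0) (1,1) (1,2) (2,0) (2,1) (3,0) (3,1) (4,0) (4,1)] -> total=14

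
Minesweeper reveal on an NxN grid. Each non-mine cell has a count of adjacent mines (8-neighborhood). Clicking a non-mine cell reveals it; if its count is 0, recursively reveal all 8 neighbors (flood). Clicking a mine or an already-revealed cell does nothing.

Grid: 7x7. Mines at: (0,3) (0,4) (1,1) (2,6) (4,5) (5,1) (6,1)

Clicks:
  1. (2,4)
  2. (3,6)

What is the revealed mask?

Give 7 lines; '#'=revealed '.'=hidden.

Answer: .......
..####.
######.
#######
#####..
..#####
..#####

Derivation:
Click 1 (2,4) count=0: revealed 31 new [(1,2) (1,3) (1,4) (1,5) (2,0) (2,1) (2,2) (2,3) (2,4) (2,5) (3,0) (3,1) (3,2) (3,3) (3,4) (3,5) (4,0) (4,1) (4,2) (4,3) (4,4) (5,2) (5,3) (5,4) (5,5) (5,6) (6,2) (6,3) (6,4) (6,5) (6,6)] -> total=31
Click 2 (3,6) count=2: revealed 1 new [(3,6)] -> total=32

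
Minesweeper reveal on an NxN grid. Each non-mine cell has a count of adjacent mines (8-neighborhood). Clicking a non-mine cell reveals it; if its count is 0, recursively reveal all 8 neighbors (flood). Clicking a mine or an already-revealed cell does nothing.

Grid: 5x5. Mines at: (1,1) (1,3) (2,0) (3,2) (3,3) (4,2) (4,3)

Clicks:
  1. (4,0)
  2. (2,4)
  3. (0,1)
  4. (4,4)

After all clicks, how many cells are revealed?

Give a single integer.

Click 1 (4,0) count=0: revealed 4 new [(3,0) (3,1) (4,0) (4,1)] -> total=4
Click 2 (2,4) count=2: revealed 1 new [(2,4)] -> total=5
Click 3 (0,1) count=1: revealed 1 new [(0,1)] -> total=6
Click 4 (4,4) count=2: revealed 1 new [(4,4)] -> total=7

Answer: 7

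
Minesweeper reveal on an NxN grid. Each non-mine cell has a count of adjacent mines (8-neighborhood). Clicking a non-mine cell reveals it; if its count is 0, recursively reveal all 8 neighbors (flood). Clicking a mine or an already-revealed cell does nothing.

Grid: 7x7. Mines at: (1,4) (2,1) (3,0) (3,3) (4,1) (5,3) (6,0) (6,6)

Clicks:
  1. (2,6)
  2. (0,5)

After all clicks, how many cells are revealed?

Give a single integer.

Answer: 16

Derivation:
Click 1 (2,6) count=0: revealed 16 new [(0,5) (0,6) (1,5) (1,6) (2,4) (2,5) (2,6) (3,4) (3,5) (3,6) (4,4) (4,5) (4,6) (5,4) (5,5) (5,6)] -> total=16
Click 2 (0,5) count=1: revealed 0 new [(none)] -> total=16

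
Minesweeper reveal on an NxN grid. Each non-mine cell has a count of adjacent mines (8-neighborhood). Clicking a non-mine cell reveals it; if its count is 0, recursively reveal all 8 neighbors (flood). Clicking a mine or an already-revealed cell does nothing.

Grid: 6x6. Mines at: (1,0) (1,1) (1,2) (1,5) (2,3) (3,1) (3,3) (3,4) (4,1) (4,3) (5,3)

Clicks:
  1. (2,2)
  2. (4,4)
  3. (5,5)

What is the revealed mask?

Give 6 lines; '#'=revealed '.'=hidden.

Answer: ......
......
..#...
......
....##
....##

Derivation:
Click 1 (2,2) count=5: revealed 1 new [(2,2)] -> total=1
Click 2 (4,4) count=4: revealed 1 new [(4,4)] -> total=2
Click 3 (5,5) count=0: revealed 3 new [(4,5) (5,4) (5,5)] -> total=5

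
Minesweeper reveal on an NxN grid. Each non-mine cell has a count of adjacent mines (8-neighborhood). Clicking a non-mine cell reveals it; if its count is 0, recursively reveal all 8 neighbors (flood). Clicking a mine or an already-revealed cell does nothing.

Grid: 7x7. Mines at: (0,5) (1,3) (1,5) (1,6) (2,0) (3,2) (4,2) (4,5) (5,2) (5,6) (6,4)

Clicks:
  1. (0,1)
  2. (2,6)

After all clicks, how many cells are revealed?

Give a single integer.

Click 1 (0,1) count=0: revealed 6 new [(0,0) (0,1) (0,2) (1,0) (1,1) (1,2)] -> total=6
Click 2 (2,6) count=2: revealed 1 new [(2,6)] -> total=7

Answer: 7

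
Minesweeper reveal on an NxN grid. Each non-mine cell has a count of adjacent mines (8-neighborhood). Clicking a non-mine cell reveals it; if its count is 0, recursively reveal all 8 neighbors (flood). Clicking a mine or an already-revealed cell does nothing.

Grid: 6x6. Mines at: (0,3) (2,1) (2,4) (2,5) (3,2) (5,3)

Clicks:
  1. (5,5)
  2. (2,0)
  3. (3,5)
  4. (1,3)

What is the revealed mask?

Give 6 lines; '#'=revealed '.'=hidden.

Answer: ......
...#..
#.....
....##
....##
....##

Derivation:
Click 1 (5,5) count=0: revealed 6 new [(3,4) (3,5) (4,4) (4,5) (5,4) (5,5)] -> total=6
Click 2 (2,0) count=1: revealed 1 new [(2,0)] -> total=7
Click 3 (3,5) count=2: revealed 0 new [(none)] -> total=7
Click 4 (1,3) count=2: revealed 1 new [(1,3)] -> total=8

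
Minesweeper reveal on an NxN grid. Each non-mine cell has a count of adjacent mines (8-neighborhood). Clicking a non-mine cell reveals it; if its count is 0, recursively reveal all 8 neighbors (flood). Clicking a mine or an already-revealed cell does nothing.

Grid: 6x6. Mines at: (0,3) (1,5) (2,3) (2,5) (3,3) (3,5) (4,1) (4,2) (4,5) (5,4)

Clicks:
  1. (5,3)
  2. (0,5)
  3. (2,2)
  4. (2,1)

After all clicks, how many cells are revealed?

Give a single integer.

Click 1 (5,3) count=2: revealed 1 new [(5,3)] -> total=1
Click 2 (0,5) count=1: revealed 1 new [(0,5)] -> total=2
Click 3 (2,2) count=2: revealed 1 new [(2,2)] -> total=3
Click 4 (2,1) count=0: revealed 11 new [(0,0) (0,1) (0,2) (1,0) (1,1) (1,2) (2,0) (2,1) (3,0) (3,1) (3,2)] -> total=14

Answer: 14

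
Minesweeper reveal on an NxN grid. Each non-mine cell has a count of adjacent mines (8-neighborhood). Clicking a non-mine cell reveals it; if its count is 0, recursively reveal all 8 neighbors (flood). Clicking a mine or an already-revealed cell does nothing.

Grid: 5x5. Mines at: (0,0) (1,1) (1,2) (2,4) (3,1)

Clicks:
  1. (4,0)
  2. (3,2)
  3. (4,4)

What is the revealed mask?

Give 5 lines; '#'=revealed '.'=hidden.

Click 1 (4,0) count=1: revealed 1 new [(4,0)] -> total=1
Click 2 (3,2) count=1: revealed 1 new [(3,2)] -> total=2
Click 3 (4,4) count=0: revealed 5 new [(3,3) (3,4) (4,2) (4,3) (4,4)] -> total=7

Answer: .....
.....
.....
..###
#.###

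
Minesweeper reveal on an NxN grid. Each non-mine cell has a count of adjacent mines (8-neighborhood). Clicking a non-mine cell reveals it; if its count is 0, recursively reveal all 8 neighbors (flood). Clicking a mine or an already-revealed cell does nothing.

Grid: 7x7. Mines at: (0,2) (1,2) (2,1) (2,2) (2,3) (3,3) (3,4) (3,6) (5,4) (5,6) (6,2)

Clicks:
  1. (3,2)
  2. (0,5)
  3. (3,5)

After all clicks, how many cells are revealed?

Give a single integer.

Click 1 (3,2) count=4: revealed 1 new [(3,2)] -> total=1
Click 2 (0,5) count=0: revealed 11 new [(0,3) (0,4) (0,5) (0,6) (1,3) (1,4) (1,5) (1,6) (2,4) (2,5) (2,6)] -> total=12
Click 3 (3,5) count=2: revealed 1 new [(3,5)] -> total=13

Answer: 13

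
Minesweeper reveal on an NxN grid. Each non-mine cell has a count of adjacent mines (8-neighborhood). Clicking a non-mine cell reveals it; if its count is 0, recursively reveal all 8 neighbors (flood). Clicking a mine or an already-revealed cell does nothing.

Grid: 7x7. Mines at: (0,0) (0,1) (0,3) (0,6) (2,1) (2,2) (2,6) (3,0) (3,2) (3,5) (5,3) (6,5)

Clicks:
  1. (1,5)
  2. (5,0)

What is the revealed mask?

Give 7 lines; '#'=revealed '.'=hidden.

Answer: .......
.....#.
.......
.......
###....
###....
###....

Derivation:
Click 1 (1,5) count=2: revealed 1 new [(1,5)] -> total=1
Click 2 (5,0) count=0: revealed 9 new [(4,0) (4,1) (4,2) (5,0) (5,1) (5,2) (6,0) (6,1) (6,2)] -> total=10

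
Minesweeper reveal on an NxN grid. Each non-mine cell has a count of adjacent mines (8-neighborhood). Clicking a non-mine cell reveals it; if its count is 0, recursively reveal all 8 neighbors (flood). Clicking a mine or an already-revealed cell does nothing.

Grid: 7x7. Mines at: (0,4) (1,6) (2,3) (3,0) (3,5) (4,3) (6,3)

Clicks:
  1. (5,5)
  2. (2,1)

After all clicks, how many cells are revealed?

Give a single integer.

Click 1 (5,5) count=0: revealed 9 new [(4,4) (4,5) (4,6) (5,4) (5,5) (5,6) (6,4) (6,5) (6,6)] -> total=9
Click 2 (2,1) count=1: revealed 1 new [(2,1)] -> total=10

Answer: 10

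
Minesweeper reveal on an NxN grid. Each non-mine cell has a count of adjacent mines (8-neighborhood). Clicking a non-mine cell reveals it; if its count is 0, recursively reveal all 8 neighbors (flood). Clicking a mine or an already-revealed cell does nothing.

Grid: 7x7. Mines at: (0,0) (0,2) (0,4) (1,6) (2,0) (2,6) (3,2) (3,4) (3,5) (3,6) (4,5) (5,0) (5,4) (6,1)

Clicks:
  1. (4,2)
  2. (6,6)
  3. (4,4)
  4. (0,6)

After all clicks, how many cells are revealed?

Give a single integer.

Answer: 7

Derivation:
Click 1 (4,2) count=1: revealed 1 new [(4,2)] -> total=1
Click 2 (6,6) count=0: revealed 4 new [(5,5) (5,6) (6,5) (6,6)] -> total=5
Click 3 (4,4) count=4: revealed 1 new [(4,4)] -> total=6
Click 4 (0,6) count=1: revealed 1 new [(0,6)] -> total=7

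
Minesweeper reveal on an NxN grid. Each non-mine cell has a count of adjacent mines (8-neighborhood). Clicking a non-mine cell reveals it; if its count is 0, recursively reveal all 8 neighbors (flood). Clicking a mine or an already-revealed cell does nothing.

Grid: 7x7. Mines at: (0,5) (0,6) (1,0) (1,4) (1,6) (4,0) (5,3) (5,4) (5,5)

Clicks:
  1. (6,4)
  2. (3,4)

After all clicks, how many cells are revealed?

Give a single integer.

Click 1 (6,4) count=3: revealed 1 new [(6,4)] -> total=1
Click 2 (3,4) count=0: revealed 24 new [(0,1) (0,2) (0,3) (1,1) (1,2) (1,3) (2,1) (2,2) (2,3) (2,4) (2,5) (2,6) (3,1) (3,2) (3,3) (3,4) (3,5) (3,6) (4,1) (4,2) (4,3) (4,4) (4,5) (4,6)] -> total=25

Answer: 25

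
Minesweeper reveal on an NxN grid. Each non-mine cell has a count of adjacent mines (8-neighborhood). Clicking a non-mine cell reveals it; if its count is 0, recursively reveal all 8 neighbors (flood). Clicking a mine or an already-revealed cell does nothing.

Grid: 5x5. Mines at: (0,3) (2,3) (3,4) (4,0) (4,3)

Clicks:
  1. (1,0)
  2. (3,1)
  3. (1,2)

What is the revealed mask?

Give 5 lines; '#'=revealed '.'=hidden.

Click 1 (1,0) count=0: revealed 12 new [(0,0) (0,1) (0,2) (1,0) (1,1) (1,2) (2,0) (2,1) (2,2) (3,0) (3,1) (3,2)] -> total=12
Click 2 (3,1) count=1: revealed 0 new [(none)] -> total=12
Click 3 (1,2) count=2: revealed 0 new [(none)] -> total=12

Answer: ###..
###..
###..
###..
.....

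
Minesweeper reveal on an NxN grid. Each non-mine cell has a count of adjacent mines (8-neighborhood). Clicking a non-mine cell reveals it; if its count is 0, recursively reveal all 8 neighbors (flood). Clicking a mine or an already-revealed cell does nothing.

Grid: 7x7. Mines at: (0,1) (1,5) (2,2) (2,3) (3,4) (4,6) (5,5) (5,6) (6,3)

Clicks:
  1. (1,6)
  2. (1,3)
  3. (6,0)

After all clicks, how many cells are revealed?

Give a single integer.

Answer: 21

Derivation:
Click 1 (1,6) count=1: revealed 1 new [(1,6)] -> total=1
Click 2 (1,3) count=2: revealed 1 new [(1,3)] -> total=2
Click 3 (6,0) count=0: revealed 19 new [(1,0) (1,1) (2,0) (2,1) (3,0) (3,1) (3,2) (3,3) (4,0) (4,1) (4,2) (4,3) (5,0) (5,1) (5,2) (5,3) (6,0) (6,1) (6,2)] -> total=21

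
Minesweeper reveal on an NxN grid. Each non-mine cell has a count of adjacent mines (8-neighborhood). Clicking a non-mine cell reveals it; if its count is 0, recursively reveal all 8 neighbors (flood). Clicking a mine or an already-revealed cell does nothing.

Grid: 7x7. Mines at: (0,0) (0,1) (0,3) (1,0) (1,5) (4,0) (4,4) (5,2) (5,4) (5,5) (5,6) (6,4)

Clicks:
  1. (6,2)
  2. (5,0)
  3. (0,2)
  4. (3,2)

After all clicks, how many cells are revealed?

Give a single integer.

Answer: 18

Derivation:
Click 1 (6,2) count=1: revealed 1 new [(6,2)] -> total=1
Click 2 (5,0) count=1: revealed 1 new [(5,0)] -> total=2
Click 3 (0,2) count=2: revealed 1 new [(0,2)] -> total=3
Click 4 (3,2) count=0: revealed 15 new [(1,1) (1,2) (1,3) (1,4) (2,1) (2,2) (2,3) (2,4) (3,1) (3,2) (3,3) (3,4) (4,1) (4,2) (4,3)] -> total=18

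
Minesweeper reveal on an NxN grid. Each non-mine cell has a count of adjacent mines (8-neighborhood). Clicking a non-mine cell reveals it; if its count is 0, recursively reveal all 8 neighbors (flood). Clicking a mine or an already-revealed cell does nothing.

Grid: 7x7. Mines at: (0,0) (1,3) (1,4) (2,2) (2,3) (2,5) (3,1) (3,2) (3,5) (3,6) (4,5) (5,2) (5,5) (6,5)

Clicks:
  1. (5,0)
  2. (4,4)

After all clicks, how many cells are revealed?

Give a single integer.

Click 1 (5,0) count=0: revealed 6 new [(4,0) (4,1) (5,0) (5,1) (6,0) (6,1)] -> total=6
Click 2 (4,4) count=3: revealed 1 new [(4,4)] -> total=7

Answer: 7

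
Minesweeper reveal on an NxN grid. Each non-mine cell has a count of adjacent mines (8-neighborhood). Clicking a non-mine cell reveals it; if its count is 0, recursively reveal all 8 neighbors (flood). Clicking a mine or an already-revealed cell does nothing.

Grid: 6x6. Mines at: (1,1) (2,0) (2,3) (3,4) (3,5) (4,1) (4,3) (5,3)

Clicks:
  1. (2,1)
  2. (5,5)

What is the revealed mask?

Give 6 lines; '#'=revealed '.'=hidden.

Answer: ......
......
.#....
......
....##
....##

Derivation:
Click 1 (2,1) count=2: revealed 1 new [(2,1)] -> total=1
Click 2 (5,5) count=0: revealed 4 new [(4,4) (4,5) (5,4) (5,5)] -> total=5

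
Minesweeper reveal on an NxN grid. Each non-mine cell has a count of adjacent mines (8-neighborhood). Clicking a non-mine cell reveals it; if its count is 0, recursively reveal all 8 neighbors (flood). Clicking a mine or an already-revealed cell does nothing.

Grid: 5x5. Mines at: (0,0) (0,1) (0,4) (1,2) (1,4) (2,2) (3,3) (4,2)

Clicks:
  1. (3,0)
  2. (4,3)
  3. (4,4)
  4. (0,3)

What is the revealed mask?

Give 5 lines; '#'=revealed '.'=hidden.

Answer: ...#.
##...
##...
##...
##.##

Derivation:
Click 1 (3,0) count=0: revealed 8 new [(1,0) (1,1) (2,0) (2,1) (3,0) (3,1) (4,0) (4,1)] -> total=8
Click 2 (4,3) count=2: revealed 1 new [(4,3)] -> total=9
Click 3 (4,4) count=1: revealed 1 new [(4,4)] -> total=10
Click 4 (0,3) count=3: revealed 1 new [(0,3)] -> total=11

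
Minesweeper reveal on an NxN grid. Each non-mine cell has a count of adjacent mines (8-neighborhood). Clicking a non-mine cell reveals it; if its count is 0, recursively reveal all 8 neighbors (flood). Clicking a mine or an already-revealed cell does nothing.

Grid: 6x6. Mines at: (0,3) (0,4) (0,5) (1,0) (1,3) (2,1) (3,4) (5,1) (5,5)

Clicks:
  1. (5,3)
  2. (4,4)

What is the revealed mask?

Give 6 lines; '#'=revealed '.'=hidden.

Answer: ......
......
......
......
..###.
..###.

Derivation:
Click 1 (5,3) count=0: revealed 6 new [(4,2) (4,3) (4,4) (5,2) (5,3) (5,4)] -> total=6
Click 2 (4,4) count=2: revealed 0 new [(none)] -> total=6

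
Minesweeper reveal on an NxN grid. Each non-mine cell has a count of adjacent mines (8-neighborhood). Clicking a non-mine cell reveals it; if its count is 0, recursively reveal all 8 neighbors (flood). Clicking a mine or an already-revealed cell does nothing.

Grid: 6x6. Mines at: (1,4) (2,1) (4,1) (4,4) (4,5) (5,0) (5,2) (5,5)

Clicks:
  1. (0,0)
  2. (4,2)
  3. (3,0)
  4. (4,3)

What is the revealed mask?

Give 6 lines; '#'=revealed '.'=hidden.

Click 1 (0,0) count=0: revealed 8 new [(0,0) (0,1) (0,2) (0,3) (1,0) (1,1) (1,2) (1,3)] -> total=8
Click 2 (4,2) count=2: revealed 1 new [(4,2)] -> total=9
Click 3 (3,0) count=2: revealed 1 new [(3,0)] -> total=10
Click 4 (4,3) count=2: revealed 1 new [(4,3)] -> total=11

Answer: ####..
####..
......
#.....
..##..
......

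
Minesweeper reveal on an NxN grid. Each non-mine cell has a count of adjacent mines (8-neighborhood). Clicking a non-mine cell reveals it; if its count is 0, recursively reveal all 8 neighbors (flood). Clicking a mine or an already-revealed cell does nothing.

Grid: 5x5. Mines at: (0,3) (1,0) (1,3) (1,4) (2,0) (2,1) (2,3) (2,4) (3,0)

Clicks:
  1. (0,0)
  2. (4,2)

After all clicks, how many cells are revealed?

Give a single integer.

Answer: 9

Derivation:
Click 1 (0,0) count=1: revealed 1 new [(0,0)] -> total=1
Click 2 (4,2) count=0: revealed 8 new [(3,1) (3,2) (3,3) (3,4) (4,1) (4,2) (4,3) (4,4)] -> total=9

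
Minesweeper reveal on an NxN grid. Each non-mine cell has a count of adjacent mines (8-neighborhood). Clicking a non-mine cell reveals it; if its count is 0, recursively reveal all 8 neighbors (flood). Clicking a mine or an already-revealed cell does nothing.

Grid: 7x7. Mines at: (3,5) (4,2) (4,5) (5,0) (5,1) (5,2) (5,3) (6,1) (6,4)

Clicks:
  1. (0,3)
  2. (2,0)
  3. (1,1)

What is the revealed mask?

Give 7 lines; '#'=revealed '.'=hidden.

Answer: #######
#######
#######
#####..
##.....
.......
.......

Derivation:
Click 1 (0,3) count=0: revealed 28 new [(0,0) (0,1) (0,2) (0,3) (0,4) (0,5) (0,6) (1,0) (1,1) (1,2) (1,3) (1,4) (1,5) (1,6) (2,0) (2,1) (2,2) (2,3) (2,4) (2,5) (2,6) (3,0) (3,1) (3,2) (3,3) (3,4) (4,0) (4,1)] -> total=28
Click 2 (2,0) count=0: revealed 0 new [(none)] -> total=28
Click 3 (1,1) count=0: revealed 0 new [(none)] -> total=28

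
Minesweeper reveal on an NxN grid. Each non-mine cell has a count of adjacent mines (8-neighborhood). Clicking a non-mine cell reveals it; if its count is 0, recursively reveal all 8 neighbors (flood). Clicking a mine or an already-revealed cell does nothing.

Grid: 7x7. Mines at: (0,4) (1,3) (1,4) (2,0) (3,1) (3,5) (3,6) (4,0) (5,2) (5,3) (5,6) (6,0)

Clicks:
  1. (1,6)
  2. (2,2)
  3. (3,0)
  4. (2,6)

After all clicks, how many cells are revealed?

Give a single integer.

Click 1 (1,6) count=0: revealed 6 new [(0,5) (0,6) (1,5) (1,6) (2,5) (2,6)] -> total=6
Click 2 (2,2) count=2: revealed 1 new [(2,2)] -> total=7
Click 3 (3,0) count=3: revealed 1 new [(3,0)] -> total=8
Click 4 (2,6) count=2: revealed 0 new [(none)] -> total=8

Answer: 8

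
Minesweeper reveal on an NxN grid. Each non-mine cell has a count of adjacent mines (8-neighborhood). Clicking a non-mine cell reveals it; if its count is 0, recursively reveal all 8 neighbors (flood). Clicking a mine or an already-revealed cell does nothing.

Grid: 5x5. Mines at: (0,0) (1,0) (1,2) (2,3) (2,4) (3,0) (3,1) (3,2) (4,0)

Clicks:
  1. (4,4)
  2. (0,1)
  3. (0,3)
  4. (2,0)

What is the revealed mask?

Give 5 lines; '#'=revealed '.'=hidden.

Answer: .#.#.
.....
#....
...##
...##

Derivation:
Click 1 (4,4) count=0: revealed 4 new [(3,3) (3,4) (4,3) (4,4)] -> total=4
Click 2 (0,1) count=3: revealed 1 new [(0,1)] -> total=5
Click 3 (0,3) count=1: revealed 1 new [(0,3)] -> total=6
Click 4 (2,0) count=3: revealed 1 new [(2,0)] -> total=7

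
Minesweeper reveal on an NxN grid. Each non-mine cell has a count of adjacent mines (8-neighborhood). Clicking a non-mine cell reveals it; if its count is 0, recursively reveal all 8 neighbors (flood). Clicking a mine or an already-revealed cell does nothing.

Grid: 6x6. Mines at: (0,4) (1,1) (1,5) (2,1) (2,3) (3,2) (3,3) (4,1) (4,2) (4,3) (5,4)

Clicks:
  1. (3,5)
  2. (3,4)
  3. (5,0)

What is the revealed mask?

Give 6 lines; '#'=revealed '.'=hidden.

Answer: ......
......
....##
....##
....##
#.....

Derivation:
Click 1 (3,5) count=0: revealed 6 new [(2,4) (2,5) (3,4) (3,5) (4,4) (4,5)] -> total=6
Click 2 (3,4) count=3: revealed 0 new [(none)] -> total=6
Click 3 (5,0) count=1: revealed 1 new [(5,0)] -> total=7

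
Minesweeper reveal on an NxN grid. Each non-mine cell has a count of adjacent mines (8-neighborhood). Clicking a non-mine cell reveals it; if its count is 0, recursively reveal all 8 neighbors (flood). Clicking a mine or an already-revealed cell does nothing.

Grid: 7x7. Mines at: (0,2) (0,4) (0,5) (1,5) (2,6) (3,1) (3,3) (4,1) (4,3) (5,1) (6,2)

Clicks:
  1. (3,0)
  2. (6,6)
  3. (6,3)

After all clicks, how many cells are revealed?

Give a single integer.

Answer: 15

Derivation:
Click 1 (3,0) count=2: revealed 1 new [(3,0)] -> total=1
Click 2 (6,6) count=0: revealed 14 new [(3,4) (3,5) (3,6) (4,4) (4,5) (4,6) (5,3) (5,4) (5,5) (5,6) (6,3) (6,4) (6,5) (6,6)] -> total=15
Click 3 (6,3) count=1: revealed 0 new [(none)] -> total=15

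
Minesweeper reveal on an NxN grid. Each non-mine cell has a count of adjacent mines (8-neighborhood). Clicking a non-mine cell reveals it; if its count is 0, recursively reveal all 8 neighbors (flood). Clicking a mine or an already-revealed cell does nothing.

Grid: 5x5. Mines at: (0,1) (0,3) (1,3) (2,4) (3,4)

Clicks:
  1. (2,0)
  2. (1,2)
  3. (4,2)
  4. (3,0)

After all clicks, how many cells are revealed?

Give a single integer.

Answer: 15

Derivation:
Click 1 (2,0) count=0: revealed 15 new [(1,0) (1,1) (1,2) (2,0) (2,1) (2,2) (2,3) (3,0) (3,1) (3,2) (3,3) (4,0) (4,1) (4,2) (4,3)] -> total=15
Click 2 (1,2) count=3: revealed 0 new [(none)] -> total=15
Click 3 (4,2) count=0: revealed 0 new [(none)] -> total=15
Click 4 (3,0) count=0: revealed 0 new [(none)] -> total=15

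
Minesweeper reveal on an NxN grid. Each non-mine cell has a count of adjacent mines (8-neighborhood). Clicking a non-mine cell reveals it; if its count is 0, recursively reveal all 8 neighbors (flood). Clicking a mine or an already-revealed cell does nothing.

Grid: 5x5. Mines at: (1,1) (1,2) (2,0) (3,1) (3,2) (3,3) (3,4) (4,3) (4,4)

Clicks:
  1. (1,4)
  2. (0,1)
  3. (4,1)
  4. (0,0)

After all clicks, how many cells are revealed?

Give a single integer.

Click 1 (1,4) count=0: revealed 6 new [(0,3) (0,4) (1,3) (1,4) (2,3) (2,4)] -> total=6
Click 2 (0,1) count=2: revealed 1 new [(0,1)] -> total=7
Click 3 (4,1) count=2: revealed 1 new [(4,1)] -> total=8
Click 4 (0,0) count=1: revealed 1 new [(0,0)] -> total=9

Answer: 9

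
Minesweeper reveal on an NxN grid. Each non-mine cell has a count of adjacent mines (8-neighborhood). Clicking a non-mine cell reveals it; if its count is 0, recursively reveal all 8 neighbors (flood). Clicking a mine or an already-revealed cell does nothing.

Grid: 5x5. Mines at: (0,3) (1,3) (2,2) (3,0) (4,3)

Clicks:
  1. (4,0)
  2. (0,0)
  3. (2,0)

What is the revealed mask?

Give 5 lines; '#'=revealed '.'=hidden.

Click 1 (4,0) count=1: revealed 1 new [(4,0)] -> total=1
Click 2 (0,0) count=0: revealed 8 new [(0,0) (0,1) (0,2) (1,0) (1,1) (1,2) (2,0) (2,1)] -> total=9
Click 3 (2,0) count=1: revealed 0 new [(none)] -> total=9

Answer: ###..
###..
##...
.....
#....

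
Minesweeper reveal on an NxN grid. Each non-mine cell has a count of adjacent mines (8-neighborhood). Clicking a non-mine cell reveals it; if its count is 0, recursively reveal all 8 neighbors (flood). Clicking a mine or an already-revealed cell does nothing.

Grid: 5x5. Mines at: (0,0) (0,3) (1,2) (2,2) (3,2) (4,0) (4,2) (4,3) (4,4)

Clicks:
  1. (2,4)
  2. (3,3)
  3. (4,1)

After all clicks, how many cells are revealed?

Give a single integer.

Click 1 (2,4) count=0: revealed 6 new [(1,3) (1,4) (2,3) (2,4) (3,3) (3,4)] -> total=6
Click 2 (3,3) count=5: revealed 0 new [(none)] -> total=6
Click 3 (4,1) count=3: revealed 1 new [(4,1)] -> total=7

Answer: 7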